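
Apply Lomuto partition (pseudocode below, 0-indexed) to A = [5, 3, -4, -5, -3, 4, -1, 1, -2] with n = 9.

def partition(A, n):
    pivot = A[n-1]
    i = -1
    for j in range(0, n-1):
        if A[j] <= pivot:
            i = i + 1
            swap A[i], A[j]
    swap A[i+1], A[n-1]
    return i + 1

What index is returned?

3

pivot = A[8] = -2; i = -1
j=0: A[0]=5 > -2 → no swap
j=1: A[1]=3 > -2 → no swap
j=2: A[2]=-4 ≤ -2 → i=0, swap A[0],A[2] → [-4, 3, 5, -5, -3, 4, -1, 1, -2]
j=3: A[3]=-5 ≤ -2 → i=1, swap A[1],A[3] → [-4, -5, 5, 3, -3, 4, -1, 1, -2]
j=4: A[4]=-3 ≤ -2 → i=2, swap A[2],A[4] → [-4, -5, -3, 3, 5, 4, -1, 1, -2]
j=5: A[5]=4 > -2 → no swap
j=6: A[6]=-1 > -2 → no swap
j=7: A[7]=1 > -2 → no swap
final swap A[3],A[8] → [-4, -5, -3, -2, 5, 4, -1, 1, 3]; return 3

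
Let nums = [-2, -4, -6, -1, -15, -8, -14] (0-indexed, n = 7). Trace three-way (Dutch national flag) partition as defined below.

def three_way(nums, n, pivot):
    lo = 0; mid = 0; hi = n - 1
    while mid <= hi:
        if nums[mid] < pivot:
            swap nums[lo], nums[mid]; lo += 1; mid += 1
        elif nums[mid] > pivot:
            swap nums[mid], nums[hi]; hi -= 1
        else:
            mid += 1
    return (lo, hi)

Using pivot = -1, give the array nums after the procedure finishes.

[-2, -4, -6, -15, -8, -14, -1]

lo=0 mid=0 hi=6
-2<-1: swap(0,0), lo=1 mid=1 ⇒ [-2, -4, -6, -1, -15, -8, -14]
-4<-1: swap(1,1), lo=2 mid=2 ⇒ [-2, -4, -6, -1, -15, -8, -14]
-6<-1: swap(2,2), lo=3 mid=3 ⇒ [-2, -4, -6, -1, -15, -8, -14]
-1=-1: mid=4
-15<-1: swap(3,4), lo=4 mid=5 ⇒ [-2, -4, -6, -15, -1, -8, -14]
-8<-1: swap(4,5), lo=5 mid=6 ⇒ [-2, -4, -6, -15, -8, -1, -14]
-14<-1: swap(5,6), lo=6 mid=7 ⇒ [-2, -4, -6, -15, -8, -14, -1]
done. lo=6 hi=6; nums=[-2, -4, -6, -15, -8, -14, -1]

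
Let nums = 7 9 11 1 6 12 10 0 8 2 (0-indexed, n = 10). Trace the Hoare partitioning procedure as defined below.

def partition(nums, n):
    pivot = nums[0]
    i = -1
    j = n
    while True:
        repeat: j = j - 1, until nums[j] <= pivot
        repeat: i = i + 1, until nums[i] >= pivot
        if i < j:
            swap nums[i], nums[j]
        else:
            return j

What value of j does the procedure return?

pivot = nums[0] = 7; i = -1, j = 10
j→9 (nums[9]=2≤7), i→0 (nums[0]=7≥7); i<j, swap → 2 9 11 1 6 12 10 0 8 7
j→7 (nums[7]=0≤7), i→1 (nums[1]=9≥7); i<j, swap → 2 0 11 1 6 12 10 9 8 7
j→4 (nums[4]=6≤7), i→2 (nums[2]=11≥7); i<j, swap → 2 0 6 1 11 12 10 9 8 7
j→3, i→4; i≥j, return j=3. nums = 2 0 6 1 11 12 10 9 8 7

3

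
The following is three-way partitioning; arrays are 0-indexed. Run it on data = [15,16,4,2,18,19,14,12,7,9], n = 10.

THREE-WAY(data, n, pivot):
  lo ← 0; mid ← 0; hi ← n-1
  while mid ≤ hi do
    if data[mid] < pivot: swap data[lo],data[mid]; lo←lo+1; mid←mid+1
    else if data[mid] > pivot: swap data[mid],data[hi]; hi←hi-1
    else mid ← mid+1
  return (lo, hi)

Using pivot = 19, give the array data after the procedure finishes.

lo=0 mid=0 hi=9
15<19: swap(0,0), lo=1 mid=1 ⇒ [15,16,4,2,18,19,14,12,7,9]
16<19: swap(1,1), lo=2 mid=2 ⇒ [15,16,4,2,18,19,14,12,7,9]
4<19: swap(2,2), lo=3 mid=3 ⇒ [15,16,4,2,18,19,14,12,7,9]
2<19: swap(3,3), lo=4 mid=4 ⇒ [15,16,4,2,18,19,14,12,7,9]
18<19: swap(4,4), lo=5 mid=5 ⇒ [15,16,4,2,18,19,14,12,7,9]
19=19: mid=6
14<19: swap(5,6), lo=6 mid=7 ⇒ [15,16,4,2,18,14,19,12,7,9]
12<19: swap(6,7), lo=7 mid=8 ⇒ [15,16,4,2,18,14,12,19,7,9]
7<19: swap(7,8), lo=8 mid=9 ⇒ [15,16,4,2,18,14,12,7,19,9]
9<19: swap(8,9), lo=9 mid=10 ⇒ [15,16,4,2,18,14,12,7,9,19]
done. lo=9 hi=9; data=[15,16,4,2,18,14,12,7,9,19]

[15,16,4,2,18,14,12,7,9,19]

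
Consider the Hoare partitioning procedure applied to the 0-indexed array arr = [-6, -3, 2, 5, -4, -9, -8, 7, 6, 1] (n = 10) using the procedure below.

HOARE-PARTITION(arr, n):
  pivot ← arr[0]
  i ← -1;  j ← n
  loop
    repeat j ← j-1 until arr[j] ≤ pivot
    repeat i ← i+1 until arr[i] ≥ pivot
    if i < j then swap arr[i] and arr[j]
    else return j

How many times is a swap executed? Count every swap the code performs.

2

pivot = arr[0] = -6; i = -1, j = 10
j→6 (arr[6]=-8≤-6), i→0 (arr[0]=-6≥-6); i<j, swap → [-8, -3, 2, 5, -4, -9, -6, 7, 6, 1]
j→5 (arr[5]=-9≤-6), i→1 (arr[1]=-3≥-6); i<j, swap → [-8, -9, 2, 5, -4, -3, -6, 7, 6, 1]
j→1, i→2; i≥j, return j=1. arr = [-8, -9, 2, 5, -4, -3, -6, 7, 6, 1]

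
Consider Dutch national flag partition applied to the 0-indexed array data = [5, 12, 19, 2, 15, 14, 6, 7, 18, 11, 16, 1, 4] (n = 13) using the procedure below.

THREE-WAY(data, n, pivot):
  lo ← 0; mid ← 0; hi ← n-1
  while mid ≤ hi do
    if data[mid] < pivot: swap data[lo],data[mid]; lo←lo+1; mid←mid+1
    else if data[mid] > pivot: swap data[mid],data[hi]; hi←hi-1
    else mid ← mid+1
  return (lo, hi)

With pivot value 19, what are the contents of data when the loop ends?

[5, 12, 2, 15, 14, 6, 7, 18, 11, 16, 1, 4, 19]

pivot = 19; lo=0, mid=0, hi=12
data[mid]=5<19: swap data[0],data[0]; lo=1,mid=1 → [5, 12, 19, 2, 15, 14, 6, 7, 18, 11, 16, 1, 4]
data[mid]=12<19: swap data[1],data[1]; lo=2,mid=2 → [5, 12, 19, 2, 15, 14, 6, 7, 18, 11, 16, 1, 4]
data[mid]=19=19: mid=3
data[mid]=2<19: swap data[2],data[3]; lo=3,mid=4 → [5, 12, 2, 19, 15, 14, 6, 7, 18, 11, 16, 1, 4]
data[mid]=15<19: swap data[3],data[4]; lo=4,mid=5 → [5, 12, 2, 15, 19, 14, 6, 7, 18, 11, 16, 1, 4]
data[mid]=14<19: swap data[4],data[5]; lo=5,mid=6 → [5, 12, 2, 15, 14, 19, 6, 7, 18, 11, 16, 1, 4]
data[mid]=6<19: swap data[5],data[6]; lo=6,mid=7 → [5, 12, 2, 15, 14, 6, 19, 7, 18, 11, 16, 1, 4]
data[mid]=7<19: swap data[6],data[7]; lo=7,mid=8 → [5, 12, 2, 15, 14, 6, 7, 19, 18, 11, 16, 1, 4]
data[mid]=18<19: swap data[7],data[8]; lo=8,mid=9 → [5, 12, 2, 15, 14, 6, 7, 18, 19, 11, 16, 1, 4]
data[mid]=11<19: swap data[8],data[9]; lo=9,mid=10 → [5, 12, 2, 15, 14, 6, 7, 18, 11, 19, 16, 1, 4]
data[mid]=16<19: swap data[9],data[10]; lo=10,mid=11 → [5, 12, 2, 15, 14, 6, 7, 18, 11, 16, 19, 1, 4]
data[mid]=1<19: swap data[10],data[11]; lo=11,mid=12 → [5, 12, 2, 15, 14, 6, 7, 18, 11, 16, 1, 19, 4]
data[mid]=4<19: swap data[11],data[12]; lo=12,mid=13 → [5, 12, 2, 15, 14, 6, 7, 18, 11, 16, 1, 4, 19]
end: lo=12, hi=12; data = [5, 12, 2, 15, 14, 6, 7, 18, 11, 16, 1, 4, 19]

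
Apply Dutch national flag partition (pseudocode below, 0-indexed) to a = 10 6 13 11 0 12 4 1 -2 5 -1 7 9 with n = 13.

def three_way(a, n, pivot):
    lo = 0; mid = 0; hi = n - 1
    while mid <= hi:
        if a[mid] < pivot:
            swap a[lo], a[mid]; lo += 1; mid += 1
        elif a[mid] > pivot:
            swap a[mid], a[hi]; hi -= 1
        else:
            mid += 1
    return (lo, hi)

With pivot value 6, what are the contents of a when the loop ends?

pivot = 6; lo=0, mid=0, hi=12
a[mid]=10>6: swap a[0],a[12]; hi=11 → 9 6 13 11 0 12 4 1 -2 5 -1 7 10
a[mid]=9>6: swap a[0],a[11]; hi=10 → 7 6 13 11 0 12 4 1 -2 5 -1 9 10
a[mid]=7>6: swap a[0],a[10]; hi=9 → -1 6 13 11 0 12 4 1 -2 5 7 9 10
a[mid]=-1<6: swap a[0],a[0]; lo=1,mid=1 → -1 6 13 11 0 12 4 1 -2 5 7 9 10
a[mid]=6=6: mid=2
a[mid]=13>6: swap a[2],a[9]; hi=8 → -1 6 5 11 0 12 4 1 -2 13 7 9 10
a[mid]=5<6: swap a[1],a[2]; lo=2,mid=3 → -1 5 6 11 0 12 4 1 -2 13 7 9 10
a[mid]=11>6: swap a[3],a[8]; hi=7 → -1 5 6 -2 0 12 4 1 11 13 7 9 10
a[mid]=-2<6: swap a[2],a[3]; lo=3,mid=4 → -1 5 -2 6 0 12 4 1 11 13 7 9 10
a[mid]=0<6: swap a[3],a[4]; lo=4,mid=5 → -1 5 -2 0 6 12 4 1 11 13 7 9 10
a[mid]=12>6: swap a[5],a[7]; hi=6 → -1 5 -2 0 6 1 4 12 11 13 7 9 10
a[mid]=1<6: swap a[4],a[5]; lo=5,mid=6 → -1 5 -2 0 1 6 4 12 11 13 7 9 10
a[mid]=4<6: swap a[5],a[6]; lo=6,mid=7 → -1 5 -2 0 1 4 6 12 11 13 7 9 10
end: lo=6, hi=6; a = -1 5 -2 0 1 4 6 12 11 13 7 9 10

-1 5 -2 0 1 4 6 12 11 13 7 9 10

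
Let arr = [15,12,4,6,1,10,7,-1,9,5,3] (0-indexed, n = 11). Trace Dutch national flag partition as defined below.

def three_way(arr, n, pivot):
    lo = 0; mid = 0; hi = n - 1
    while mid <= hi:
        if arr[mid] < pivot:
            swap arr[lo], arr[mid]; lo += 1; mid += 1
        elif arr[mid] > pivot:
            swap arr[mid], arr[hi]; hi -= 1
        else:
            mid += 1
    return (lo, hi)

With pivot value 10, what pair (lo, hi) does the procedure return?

lo=0 mid=0 hi=10
15>10: swap(0,10), hi=9 ⇒ [3,12,4,6,1,10,7,-1,9,5,15]
3<10: swap(0,0), lo=1 mid=1 ⇒ [3,12,4,6,1,10,7,-1,9,5,15]
12>10: swap(1,9), hi=8 ⇒ [3,5,4,6,1,10,7,-1,9,12,15]
5<10: swap(1,1), lo=2 mid=2 ⇒ [3,5,4,6,1,10,7,-1,9,12,15]
4<10: swap(2,2), lo=3 mid=3 ⇒ [3,5,4,6,1,10,7,-1,9,12,15]
6<10: swap(3,3), lo=4 mid=4 ⇒ [3,5,4,6,1,10,7,-1,9,12,15]
1<10: swap(4,4), lo=5 mid=5 ⇒ [3,5,4,6,1,10,7,-1,9,12,15]
10=10: mid=6
7<10: swap(5,6), lo=6 mid=7 ⇒ [3,5,4,6,1,7,10,-1,9,12,15]
-1<10: swap(6,7), lo=7 mid=8 ⇒ [3,5,4,6,1,7,-1,10,9,12,15]
9<10: swap(7,8), lo=8 mid=9 ⇒ [3,5,4,6,1,7,-1,9,10,12,15]
done. lo=8 hi=8; arr=[3,5,4,6,1,7,-1,9,10,12,15]

(8, 8)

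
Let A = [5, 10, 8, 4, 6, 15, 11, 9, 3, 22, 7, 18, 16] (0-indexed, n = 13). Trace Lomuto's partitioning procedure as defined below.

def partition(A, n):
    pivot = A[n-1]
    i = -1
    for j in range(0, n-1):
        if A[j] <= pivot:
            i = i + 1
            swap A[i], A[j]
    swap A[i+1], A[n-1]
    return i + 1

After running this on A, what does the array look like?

[5, 10, 8, 4, 6, 15, 11, 9, 3, 7, 16, 18, 22]

pivot = A[12] = 16; i = -1
j=0: A[0]=5 ≤ 16 → i=0, swap A[0],A[0] (no change) → [5, 10, 8, 4, 6, 15, 11, 9, 3, 22, 7, 18, 16]
j=1: A[1]=10 ≤ 16 → i=1, swap A[1],A[1] (no change) → [5, 10, 8, 4, 6, 15, 11, 9, 3, 22, 7, 18, 16]
j=2: A[2]=8 ≤ 16 → i=2, swap A[2],A[2] (no change) → [5, 10, 8, 4, 6, 15, 11, 9, 3, 22, 7, 18, 16]
j=3: A[3]=4 ≤ 16 → i=3, swap A[3],A[3] (no change) → [5, 10, 8, 4, 6, 15, 11, 9, 3, 22, 7, 18, 16]
j=4: A[4]=6 ≤ 16 → i=4, swap A[4],A[4] (no change) → [5, 10, 8, 4, 6, 15, 11, 9, 3, 22, 7, 18, 16]
j=5: A[5]=15 ≤ 16 → i=5, swap A[5],A[5] (no change) → [5, 10, 8, 4, 6, 15, 11, 9, 3, 22, 7, 18, 16]
j=6: A[6]=11 ≤ 16 → i=6, swap A[6],A[6] (no change) → [5, 10, 8, 4, 6, 15, 11, 9, 3, 22, 7, 18, 16]
j=7: A[7]=9 ≤ 16 → i=7, swap A[7],A[7] (no change) → [5, 10, 8, 4, 6, 15, 11, 9, 3, 22, 7, 18, 16]
j=8: A[8]=3 ≤ 16 → i=8, swap A[8],A[8] (no change) → [5, 10, 8, 4, 6, 15, 11, 9, 3, 22, 7, 18, 16]
j=9: A[9]=22 > 16 → no swap
j=10: A[10]=7 ≤ 16 → i=9, swap A[9],A[10] → [5, 10, 8, 4, 6, 15, 11, 9, 3, 7, 22, 18, 16]
j=11: A[11]=18 > 16 → no swap
final swap A[10],A[12] → [5, 10, 8, 4, 6, 15, 11, 9, 3, 7, 16, 18, 22]; return 10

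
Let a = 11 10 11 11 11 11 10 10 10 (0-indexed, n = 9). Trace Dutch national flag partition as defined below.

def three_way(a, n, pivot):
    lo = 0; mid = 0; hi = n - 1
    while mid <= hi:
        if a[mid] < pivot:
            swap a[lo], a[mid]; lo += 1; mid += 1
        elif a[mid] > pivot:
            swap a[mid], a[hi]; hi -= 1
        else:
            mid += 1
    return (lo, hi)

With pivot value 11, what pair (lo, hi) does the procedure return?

(4, 8)

pivot = 11; lo=0, mid=0, hi=8
a[mid]=11=11: mid=1
a[mid]=10<11: swap a[0],a[1]; lo=1,mid=2 → 10 11 11 11 11 11 10 10 10
a[mid]=11=11: mid=3
a[mid]=11=11: mid=4
a[mid]=11=11: mid=5
a[mid]=11=11: mid=6
a[mid]=10<11: swap a[1],a[6]; lo=2,mid=7 → 10 10 11 11 11 11 11 10 10
a[mid]=10<11: swap a[2],a[7]; lo=3,mid=8 → 10 10 10 11 11 11 11 11 10
a[mid]=10<11: swap a[3],a[8]; lo=4,mid=9 → 10 10 10 10 11 11 11 11 11
end: lo=4, hi=8; a = 10 10 10 10 11 11 11 11 11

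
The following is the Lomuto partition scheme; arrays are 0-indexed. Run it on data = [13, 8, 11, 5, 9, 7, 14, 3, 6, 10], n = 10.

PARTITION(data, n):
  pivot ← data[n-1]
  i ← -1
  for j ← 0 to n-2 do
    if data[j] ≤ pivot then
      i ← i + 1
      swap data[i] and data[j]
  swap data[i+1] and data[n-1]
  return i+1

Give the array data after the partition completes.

pivot=10, i=-1
j=0: 13>10, skip
j=1: 8≤10, i=0, swap(0,1) ⇒ [8, 13, 11, 5, 9, 7, 14, 3, 6, 10]
j=2: 11>10, skip
j=3: 5≤10, i=1, swap(1,3) ⇒ [8, 5, 11, 13, 9, 7, 14, 3, 6, 10]
j=4: 9≤10, i=2, swap(2,4) ⇒ [8, 5, 9, 13, 11, 7, 14, 3, 6, 10]
j=5: 7≤10, i=3, swap(3,5) ⇒ [8, 5, 9, 7, 11, 13, 14, 3, 6, 10]
j=6: 14>10, skip
j=7: 3≤10, i=4, swap(4,7) ⇒ [8, 5, 9, 7, 3, 13, 14, 11, 6, 10]
j=8: 6≤10, i=5, swap(5,8) ⇒ [8, 5, 9, 7, 3, 6, 14, 11, 13, 10]
swap(6,9) ⇒ [8, 5, 9, 7, 3, 6, 10, 11, 13, 14]; return 6

[8, 5, 9, 7, 3, 6, 10, 11, 13, 14]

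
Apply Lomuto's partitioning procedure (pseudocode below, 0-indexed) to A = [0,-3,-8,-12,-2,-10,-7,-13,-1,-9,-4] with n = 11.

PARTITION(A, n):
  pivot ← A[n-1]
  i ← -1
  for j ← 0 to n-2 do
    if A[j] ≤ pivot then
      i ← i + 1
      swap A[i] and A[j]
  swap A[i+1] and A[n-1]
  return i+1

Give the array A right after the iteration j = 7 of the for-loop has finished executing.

[-8,-12,-10,-7,-13,0,-3,-2,-1,-9,-4]

pivot = A[10] = -4; i = -1
j=0: A[0]=0 > -4 → no swap
j=1: A[1]=-3 > -4 → no swap
j=2: A[2]=-8 ≤ -4 → i=0, swap A[0],A[2] → [-8,-3,0,-12,-2,-10,-7,-13,-1,-9,-4]
j=3: A[3]=-12 ≤ -4 → i=1, swap A[1],A[3] → [-8,-12,0,-3,-2,-10,-7,-13,-1,-9,-4]
j=4: A[4]=-2 > -4 → no swap
j=5: A[5]=-10 ≤ -4 → i=2, swap A[2],A[5] → [-8,-12,-10,-3,-2,0,-7,-13,-1,-9,-4]
j=6: A[6]=-7 ≤ -4 → i=3, swap A[3],A[6] → [-8,-12,-10,-7,-2,0,-3,-13,-1,-9,-4]
j=7: A[7]=-13 ≤ -4 → i=4, swap A[4],A[7] → [-8,-12,-10,-7,-13,0,-3,-2,-1,-9,-4]
(after j=7) A = [-8,-12,-10,-7,-13,0,-3,-2,-1,-9,-4]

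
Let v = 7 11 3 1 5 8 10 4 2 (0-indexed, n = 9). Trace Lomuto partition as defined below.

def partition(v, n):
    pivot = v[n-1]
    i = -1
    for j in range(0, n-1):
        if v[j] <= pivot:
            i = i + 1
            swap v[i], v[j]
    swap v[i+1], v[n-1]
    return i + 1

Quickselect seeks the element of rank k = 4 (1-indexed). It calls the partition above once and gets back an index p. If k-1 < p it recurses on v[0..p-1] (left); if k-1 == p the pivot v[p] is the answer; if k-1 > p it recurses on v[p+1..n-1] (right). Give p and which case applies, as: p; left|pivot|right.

1; right

pivot = v[8] = 2; i = -1
j=0: v[0]=7 > 2 → no swap
j=1: v[1]=11 > 2 → no swap
j=2: v[2]=3 > 2 → no swap
j=3: v[3]=1 ≤ 2 → i=0, swap v[0],v[3] → 1 11 3 7 5 8 10 4 2
j=4: v[4]=5 > 2 → no swap
j=5: v[5]=8 > 2 → no swap
j=6: v[6]=10 > 2 → no swap
j=7: v[7]=4 > 2 → no swap
final swap v[1],v[8] → 1 2 3 7 5 8 10 4 11; return 1
p = 1; k-1 = 3 > 1 ⇒ right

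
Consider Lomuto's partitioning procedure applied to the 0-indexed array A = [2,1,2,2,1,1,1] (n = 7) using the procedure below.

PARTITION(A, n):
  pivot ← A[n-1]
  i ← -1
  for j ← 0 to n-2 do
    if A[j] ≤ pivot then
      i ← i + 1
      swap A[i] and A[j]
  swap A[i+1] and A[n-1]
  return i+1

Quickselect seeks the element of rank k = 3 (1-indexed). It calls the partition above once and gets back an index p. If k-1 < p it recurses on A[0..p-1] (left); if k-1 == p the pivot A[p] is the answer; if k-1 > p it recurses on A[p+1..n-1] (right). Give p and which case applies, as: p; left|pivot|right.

3; left

pivot = A[6] = 1; i = -1
j=0: A[0]=2 > 1 → no swap
j=1: A[1]=1 ≤ 1 → i=0, swap A[0],A[1] → [1,2,2,2,1,1,1]
j=2: A[2]=2 > 1 → no swap
j=3: A[3]=2 > 1 → no swap
j=4: A[4]=1 ≤ 1 → i=1, swap A[1],A[4] → [1,1,2,2,2,1,1]
j=5: A[5]=1 ≤ 1 → i=2, swap A[2],A[5] → [1,1,1,2,2,2,1]
final swap A[3],A[6] → [1,1,1,1,2,2,2]; return 3
p = 3; k-1 = 2 < 3 ⇒ left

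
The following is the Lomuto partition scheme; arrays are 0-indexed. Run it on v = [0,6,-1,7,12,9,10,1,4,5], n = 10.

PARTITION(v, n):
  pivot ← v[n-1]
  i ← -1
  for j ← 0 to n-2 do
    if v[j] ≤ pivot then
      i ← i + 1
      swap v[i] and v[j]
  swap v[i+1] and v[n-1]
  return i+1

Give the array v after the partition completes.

pivot = v[9] = 5; i = -1
j=0: v[0]=0 ≤ 5 → i=0, swap v[0],v[0] (no change) → [0,6,-1,7,12,9,10,1,4,5]
j=1: v[1]=6 > 5 → no swap
j=2: v[2]=-1 ≤ 5 → i=1, swap v[1],v[2] → [0,-1,6,7,12,9,10,1,4,5]
j=3: v[3]=7 > 5 → no swap
j=4: v[4]=12 > 5 → no swap
j=5: v[5]=9 > 5 → no swap
j=6: v[6]=10 > 5 → no swap
j=7: v[7]=1 ≤ 5 → i=2, swap v[2],v[7] → [0,-1,1,7,12,9,10,6,4,5]
j=8: v[8]=4 ≤ 5 → i=3, swap v[3],v[8] → [0,-1,1,4,12,9,10,6,7,5]
final swap v[4],v[9] → [0,-1,1,4,5,9,10,6,7,12]; return 4

[0,-1,1,4,5,9,10,6,7,12]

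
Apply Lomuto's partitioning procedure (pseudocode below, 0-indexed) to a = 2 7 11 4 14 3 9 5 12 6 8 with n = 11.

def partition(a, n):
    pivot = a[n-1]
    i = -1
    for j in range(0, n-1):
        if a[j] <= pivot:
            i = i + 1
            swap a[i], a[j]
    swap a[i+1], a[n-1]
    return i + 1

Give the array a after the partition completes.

2 7 4 3 5 6 8 14 12 11 9

pivot = a[10] = 8; i = -1
j=0: a[0]=2 ≤ 8 → i=0, swap a[0],a[0] (no change) → 2 7 11 4 14 3 9 5 12 6 8
j=1: a[1]=7 ≤ 8 → i=1, swap a[1],a[1] (no change) → 2 7 11 4 14 3 9 5 12 6 8
j=2: a[2]=11 > 8 → no swap
j=3: a[3]=4 ≤ 8 → i=2, swap a[2],a[3] → 2 7 4 11 14 3 9 5 12 6 8
j=4: a[4]=14 > 8 → no swap
j=5: a[5]=3 ≤ 8 → i=3, swap a[3],a[5] → 2 7 4 3 14 11 9 5 12 6 8
j=6: a[6]=9 > 8 → no swap
j=7: a[7]=5 ≤ 8 → i=4, swap a[4],a[7] → 2 7 4 3 5 11 9 14 12 6 8
j=8: a[8]=12 > 8 → no swap
j=9: a[9]=6 ≤ 8 → i=5, swap a[5],a[9] → 2 7 4 3 5 6 9 14 12 11 8
final swap a[6],a[10] → 2 7 4 3 5 6 8 14 12 11 9; return 6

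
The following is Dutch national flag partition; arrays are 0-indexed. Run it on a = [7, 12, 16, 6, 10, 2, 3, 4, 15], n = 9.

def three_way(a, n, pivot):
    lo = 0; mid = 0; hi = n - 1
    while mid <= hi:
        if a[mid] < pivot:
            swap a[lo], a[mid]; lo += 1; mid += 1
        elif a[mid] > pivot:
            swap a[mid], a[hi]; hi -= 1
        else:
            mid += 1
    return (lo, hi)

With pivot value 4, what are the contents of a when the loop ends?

[3, 2, 4, 10, 6, 16, 12, 15, 7]

pivot = 4; lo=0, mid=0, hi=8
a[mid]=7>4: swap a[0],a[8]; hi=7 → [15, 12, 16, 6, 10, 2, 3, 4, 7]
a[mid]=15>4: swap a[0],a[7]; hi=6 → [4, 12, 16, 6, 10, 2, 3, 15, 7]
a[mid]=4=4: mid=1
a[mid]=12>4: swap a[1],a[6]; hi=5 → [4, 3, 16, 6, 10, 2, 12, 15, 7]
a[mid]=3<4: swap a[0],a[1]; lo=1,mid=2 → [3, 4, 16, 6, 10, 2, 12, 15, 7]
a[mid]=16>4: swap a[2],a[5]; hi=4 → [3, 4, 2, 6, 10, 16, 12, 15, 7]
a[mid]=2<4: swap a[1],a[2]; lo=2,mid=3 → [3, 2, 4, 6, 10, 16, 12, 15, 7]
a[mid]=6>4: swap a[3],a[4]; hi=3 → [3, 2, 4, 10, 6, 16, 12, 15, 7]
a[mid]=10>4: swap a[3],a[3]; hi=2 → [3, 2, 4, 10, 6, 16, 12, 15, 7]
end: lo=2, hi=2; a = [3, 2, 4, 10, 6, 16, 12, 15, 7]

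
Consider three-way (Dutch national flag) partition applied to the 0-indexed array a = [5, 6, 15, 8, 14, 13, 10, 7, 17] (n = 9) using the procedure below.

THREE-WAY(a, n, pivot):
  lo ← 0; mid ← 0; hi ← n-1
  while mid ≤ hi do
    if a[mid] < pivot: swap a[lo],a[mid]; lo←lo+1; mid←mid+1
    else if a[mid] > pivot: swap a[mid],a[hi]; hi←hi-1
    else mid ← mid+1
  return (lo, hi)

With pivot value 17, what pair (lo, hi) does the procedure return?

(8, 8)

lo=0 mid=0 hi=8
5<17: swap(0,0), lo=1 mid=1 ⇒ [5, 6, 15, 8, 14, 13, 10, 7, 17]
6<17: swap(1,1), lo=2 mid=2 ⇒ [5, 6, 15, 8, 14, 13, 10, 7, 17]
15<17: swap(2,2), lo=3 mid=3 ⇒ [5, 6, 15, 8, 14, 13, 10, 7, 17]
8<17: swap(3,3), lo=4 mid=4 ⇒ [5, 6, 15, 8, 14, 13, 10, 7, 17]
14<17: swap(4,4), lo=5 mid=5 ⇒ [5, 6, 15, 8, 14, 13, 10, 7, 17]
13<17: swap(5,5), lo=6 mid=6 ⇒ [5, 6, 15, 8, 14, 13, 10, 7, 17]
10<17: swap(6,6), lo=7 mid=7 ⇒ [5, 6, 15, 8, 14, 13, 10, 7, 17]
7<17: swap(7,7), lo=8 mid=8 ⇒ [5, 6, 15, 8, 14, 13, 10, 7, 17]
17=17: mid=9
done. lo=8 hi=8; a=[5, 6, 15, 8, 14, 13, 10, 7, 17]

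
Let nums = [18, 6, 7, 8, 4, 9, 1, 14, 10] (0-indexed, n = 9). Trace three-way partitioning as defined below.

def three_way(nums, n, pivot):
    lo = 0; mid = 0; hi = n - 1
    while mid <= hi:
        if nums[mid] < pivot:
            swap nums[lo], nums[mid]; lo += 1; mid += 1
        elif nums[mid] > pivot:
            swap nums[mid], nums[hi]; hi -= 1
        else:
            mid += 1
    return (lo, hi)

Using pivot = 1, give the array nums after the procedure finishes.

[1, 7, 8, 4, 9, 6, 14, 10, 18]

lo=0 mid=0 hi=8
18>1: swap(0,8), hi=7 ⇒ [10, 6, 7, 8, 4, 9, 1, 14, 18]
10>1: swap(0,7), hi=6 ⇒ [14, 6, 7, 8, 4, 9, 1, 10, 18]
14>1: swap(0,6), hi=5 ⇒ [1, 6, 7, 8, 4, 9, 14, 10, 18]
1=1: mid=1
6>1: swap(1,5), hi=4 ⇒ [1, 9, 7, 8, 4, 6, 14, 10, 18]
9>1: swap(1,4), hi=3 ⇒ [1, 4, 7, 8, 9, 6, 14, 10, 18]
4>1: swap(1,3), hi=2 ⇒ [1, 8, 7, 4, 9, 6, 14, 10, 18]
8>1: swap(1,2), hi=1 ⇒ [1, 7, 8, 4, 9, 6, 14, 10, 18]
7>1: swap(1,1), hi=0 ⇒ [1, 7, 8, 4, 9, 6, 14, 10, 18]
done. lo=0 hi=0; nums=[1, 7, 8, 4, 9, 6, 14, 10, 18]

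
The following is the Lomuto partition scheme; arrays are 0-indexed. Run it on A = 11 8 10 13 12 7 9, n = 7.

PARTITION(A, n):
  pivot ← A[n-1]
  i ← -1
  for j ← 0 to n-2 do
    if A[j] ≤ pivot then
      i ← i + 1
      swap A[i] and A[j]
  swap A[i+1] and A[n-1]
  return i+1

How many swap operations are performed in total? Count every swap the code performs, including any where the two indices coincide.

pivot=9, i=-1
j=0: 11>9, skip
j=1: 8≤9, i=0, swap(0,1) ⇒ 8 11 10 13 12 7 9
j=2: 10>9, skip
j=3: 13>9, skip
j=4: 12>9, skip
j=5: 7≤9, i=1, swap(1,5) ⇒ 8 7 10 13 12 11 9
swap(2,6) ⇒ 8 7 9 13 12 11 10; return 2

3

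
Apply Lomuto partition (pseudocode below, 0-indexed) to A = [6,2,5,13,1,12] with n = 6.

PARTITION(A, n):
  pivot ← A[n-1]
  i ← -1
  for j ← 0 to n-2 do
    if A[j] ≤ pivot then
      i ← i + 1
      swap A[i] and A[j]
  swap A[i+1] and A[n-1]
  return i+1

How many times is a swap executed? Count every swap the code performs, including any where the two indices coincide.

pivot=12, i=-1
j=0: 6≤12, i=0, swap(0,0) ⇒ [6,2,5,13,1,12]
j=1: 2≤12, i=1, swap(1,1) ⇒ [6,2,5,13,1,12]
j=2: 5≤12, i=2, swap(2,2) ⇒ [6,2,5,13,1,12]
j=3: 13>12, skip
j=4: 1≤12, i=3, swap(3,4) ⇒ [6,2,5,1,13,12]
swap(4,5) ⇒ [6,2,5,1,12,13]; return 4

5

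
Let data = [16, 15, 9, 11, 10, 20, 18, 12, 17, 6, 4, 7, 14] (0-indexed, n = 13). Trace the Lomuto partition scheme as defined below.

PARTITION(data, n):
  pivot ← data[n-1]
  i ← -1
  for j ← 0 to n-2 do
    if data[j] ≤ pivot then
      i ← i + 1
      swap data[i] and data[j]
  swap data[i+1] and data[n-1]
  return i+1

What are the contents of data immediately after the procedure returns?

pivot=14, i=-1
j=0: 16>14, skip
j=1: 15>14, skip
j=2: 9≤14, i=0, swap(0,2) ⇒ [9, 15, 16, 11, 10, 20, 18, 12, 17, 6, 4, 7, 14]
j=3: 11≤14, i=1, swap(1,3) ⇒ [9, 11, 16, 15, 10, 20, 18, 12, 17, 6, 4, 7, 14]
j=4: 10≤14, i=2, swap(2,4) ⇒ [9, 11, 10, 15, 16, 20, 18, 12, 17, 6, 4, 7, 14]
j=5: 20>14, skip
j=6: 18>14, skip
j=7: 12≤14, i=3, swap(3,7) ⇒ [9, 11, 10, 12, 16, 20, 18, 15, 17, 6, 4, 7, 14]
j=8: 17>14, skip
j=9: 6≤14, i=4, swap(4,9) ⇒ [9, 11, 10, 12, 6, 20, 18, 15, 17, 16, 4, 7, 14]
j=10: 4≤14, i=5, swap(5,10) ⇒ [9, 11, 10, 12, 6, 4, 18, 15, 17, 16, 20, 7, 14]
j=11: 7≤14, i=6, swap(6,11) ⇒ [9, 11, 10, 12, 6, 4, 7, 15, 17, 16, 20, 18, 14]
swap(7,12) ⇒ [9, 11, 10, 12, 6, 4, 7, 14, 17, 16, 20, 18, 15]; return 7

[9, 11, 10, 12, 6, 4, 7, 14, 17, 16, 20, 18, 15]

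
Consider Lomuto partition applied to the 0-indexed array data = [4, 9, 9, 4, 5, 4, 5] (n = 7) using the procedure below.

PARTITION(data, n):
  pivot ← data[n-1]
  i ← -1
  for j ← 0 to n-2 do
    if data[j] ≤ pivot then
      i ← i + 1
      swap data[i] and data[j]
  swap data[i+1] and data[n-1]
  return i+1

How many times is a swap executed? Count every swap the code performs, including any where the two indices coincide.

pivot = data[6] = 5; i = -1
j=0: data[0]=4 ≤ 5 → i=0, swap data[0],data[0] (no change) → [4, 9, 9, 4, 5, 4, 5]
j=1: data[1]=9 > 5 → no swap
j=2: data[2]=9 > 5 → no swap
j=3: data[3]=4 ≤ 5 → i=1, swap data[1],data[3] → [4, 4, 9, 9, 5, 4, 5]
j=4: data[4]=5 ≤ 5 → i=2, swap data[2],data[4] → [4, 4, 5, 9, 9, 4, 5]
j=5: data[5]=4 ≤ 5 → i=3, swap data[3],data[5] → [4, 4, 5, 4, 9, 9, 5]
final swap data[4],data[6] → [4, 4, 5, 4, 5, 9, 9]; return 4

5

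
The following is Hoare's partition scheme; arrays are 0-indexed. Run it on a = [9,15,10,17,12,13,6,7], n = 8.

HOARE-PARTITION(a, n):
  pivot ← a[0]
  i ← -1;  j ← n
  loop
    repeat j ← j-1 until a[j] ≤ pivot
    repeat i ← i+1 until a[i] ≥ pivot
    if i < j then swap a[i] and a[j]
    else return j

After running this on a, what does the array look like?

pivot=9
j stops at 7 (7), i stops at 0 (9); swap ⇒ [7,15,10,17,12,13,6,9]
j stops at 6 (6), i stops at 1 (15); swap ⇒ [7,6,10,17,12,13,15,9]
j stops at 1, i stops at 2; i≥j ⇒ return 1. a=[7,6,10,17,12,13,15,9]

[7,6,10,17,12,13,15,9]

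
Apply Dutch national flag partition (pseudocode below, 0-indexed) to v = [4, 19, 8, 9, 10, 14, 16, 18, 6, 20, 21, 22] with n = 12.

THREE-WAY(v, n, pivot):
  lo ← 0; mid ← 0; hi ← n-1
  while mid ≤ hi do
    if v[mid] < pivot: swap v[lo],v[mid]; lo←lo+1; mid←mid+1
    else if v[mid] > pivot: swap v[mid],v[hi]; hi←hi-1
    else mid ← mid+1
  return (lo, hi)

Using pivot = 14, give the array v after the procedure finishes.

[4, 6, 8, 9, 10, 14, 18, 16, 20, 21, 22, 19]

lo=0 mid=0 hi=11
4<14: swap(0,0), lo=1 mid=1 ⇒ [4, 19, 8, 9, 10, 14, 16, 18, 6, 20, 21, 22]
19>14: swap(1,11), hi=10 ⇒ [4, 22, 8, 9, 10, 14, 16, 18, 6, 20, 21, 19]
22>14: swap(1,10), hi=9 ⇒ [4, 21, 8, 9, 10, 14, 16, 18, 6, 20, 22, 19]
21>14: swap(1,9), hi=8 ⇒ [4, 20, 8, 9, 10, 14, 16, 18, 6, 21, 22, 19]
20>14: swap(1,8), hi=7 ⇒ [4, 6, 8, 9, 10, 14, 16, 18, 20, 21, 22, 19]
6<14: swap(1,1), lo=2 mid=2 ⇒ [4, 6, 8, 9, 10, 14, 16, 18, 20, 21, 22, 19]
8<14: swap(2,2), lo=3 mid=3 ⇒ [4, 6, 8, 9, 10, 14, 16, 18, 20, 21, 22, 19]
9<14: swap(3,3), lo=4 mid=4 ⇒ [4, 6, 8, 9, 10, 14, 16, 18, 20, 21, 22, 19]
10<14: swap(4,4), lo=5 mid=5 ⇒ [4, 6, 8, 9, 10, 14, 16, 18, 20, 21, 22, 19]
14=14: mid=6
16>14: swap(6,7), hi=6 ⇒ [4, 6, 8, 9, 10, 14, 18, 16, 20, 21, 22, 19]
18>14: swap(6,6), hi=5 ⇒ [4, 6, 8, 9, 10, 14, 18, 16, 20, 21, 22, 19]
done. lo=5 hi=5; v=[4, 6, 8, 9, 10, 14, 18, 16, 20, 21, 22, 19]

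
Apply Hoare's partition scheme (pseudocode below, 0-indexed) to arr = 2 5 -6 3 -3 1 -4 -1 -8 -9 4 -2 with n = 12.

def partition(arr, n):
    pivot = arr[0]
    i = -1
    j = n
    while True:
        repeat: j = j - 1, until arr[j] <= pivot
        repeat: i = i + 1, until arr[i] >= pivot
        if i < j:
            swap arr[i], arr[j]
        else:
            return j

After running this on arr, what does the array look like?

pivot=2
j stops at 11 (-2), i stops at 0 (2); swap ⇒ -2 5 -6 3 -3 1 -4 -1 -8 -9 4 2
j stops at 9 (-9), i stops at 1 (5); swap ⇒ -2 -9 -6 3 -3 1 -4 -1 -8 5 4 2
j stops at 8 (-8), i stops at 3 (3); swap ⇒ -2 -9 -6 -8 -3 1 -4 -1 3 5 4 2
j stops at 7, i stops at 8; i≥j ⇒ return 7. arr=-2 -9 -6 -8 -3 1 -4 -1 3 5 4 2

-2 -9 -6 -8 -3 1 -4 -1 3 5 4 2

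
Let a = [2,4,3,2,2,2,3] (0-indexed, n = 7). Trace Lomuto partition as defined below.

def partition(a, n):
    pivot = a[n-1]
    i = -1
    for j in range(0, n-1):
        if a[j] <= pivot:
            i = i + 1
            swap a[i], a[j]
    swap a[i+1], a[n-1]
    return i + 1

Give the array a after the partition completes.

pivot=3, i=-1
j=0: 2≤3, i=0, swap(0,0) ⇒ [2,4,3,2,2,2,3]
j=1: 4>3, skip
j=2: 3≤3, i=1, swap(1,2) ⇒ [2,3,4,2,2,2,3]
j=3: 2≤3, i=2, swap(2,3) ⇒ [2,3,2,4,2,2,3]
j=4: 2≤3, i=3, swap(3,4) ⇒ [2,3,2,2,4,2,3]
j=5: 2≤3, i=4, swap(4,5) ⇒ [2,3,2,2,2,4,3]
swap(5,6) ⇒ [2,3,2,2,2,3,4]; return 5

[2,3,2,2,2,3,4]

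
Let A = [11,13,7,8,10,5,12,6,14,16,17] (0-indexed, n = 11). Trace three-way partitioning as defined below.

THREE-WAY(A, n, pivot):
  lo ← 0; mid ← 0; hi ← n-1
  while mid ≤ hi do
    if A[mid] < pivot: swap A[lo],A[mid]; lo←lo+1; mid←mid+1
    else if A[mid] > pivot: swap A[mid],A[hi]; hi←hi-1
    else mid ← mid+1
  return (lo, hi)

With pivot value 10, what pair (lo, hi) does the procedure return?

lo=0 mid=0 hi=10
11>10: swap(0,10), hi=9 ⇒ [17,13,7,8,10,5,12,6,14,16,11]
17>10: swap(0,9), hi=8 ⇒ [16,13,7,8,10,5,12,6,14,17,11]
16>10: swap(0,8), hi=7 ⇒ [14,13,7,8,10,5,12,6,16,17,11]
14>10: swap(0,7), hi=6 ⇒ [6,13,7,8,10,5,12,14,16,17,11]
6<10: swap(0,0), lo=1 mid=1 ⇒ [6,13,7,8,10,5,12,14,16,17,11]
13>10: swap(1,6), hi=5 ⇒ [6,12,7,8,10,5,13,14,16,17,11]
12>10: swap(1,5), hi=4 ⇒ [6,5,7,8,10,12,13,14,16,17,11]
5<10: swap(1,1), lo=2 mid=2 ⇒ [6,5,7,8,10,12,13,14,16,17,11]
7<10: swap(2,2), lo=3 mid=3 ⇒ [6,5,7,8,10,12,13,14,16,17,11]
8<10: swap(3,3), lo=4 mid=4 ⇒ [6,5,7,8,10,12,13,14,16,17,11]
10=10: mid=5
done. lo=4 hi=4; A=[6,5,7,8,10,12,13,14,16,17,11]

(4, 4)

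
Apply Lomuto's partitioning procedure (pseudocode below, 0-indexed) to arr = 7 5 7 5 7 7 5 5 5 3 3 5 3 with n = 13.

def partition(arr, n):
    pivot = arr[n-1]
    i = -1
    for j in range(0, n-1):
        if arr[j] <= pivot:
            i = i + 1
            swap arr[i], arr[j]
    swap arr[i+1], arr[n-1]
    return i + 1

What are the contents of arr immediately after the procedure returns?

pivot=3, i=-1
j=0: 7>3, skip
j=1: 5>3, skip
j=2: 7>3, skip
j=3: 5>3, skip
j=4: 7>3, skip
j=5: 7>3, skip
j=6: 5>3, skip
j=7: 5>3, skip
j=8: 5>3, skip
j=9: 3≤3, i=0, swap(0,9) ⇒ 3 5 7 5 7 7 5 5 5 7 3 5 3
j=10: 3≤3, i=1, swap(1,10) ⇒ 3 3 7 5 7 7 5 5 5 7 5 5 3
j=11: 5>3, skip
swap(2,12) ⇒ 3 3 3 5 7 7 5 5 5 7 5 5 7; return 2

3 3 3 5 7 7 5 5 5 7 5 5 7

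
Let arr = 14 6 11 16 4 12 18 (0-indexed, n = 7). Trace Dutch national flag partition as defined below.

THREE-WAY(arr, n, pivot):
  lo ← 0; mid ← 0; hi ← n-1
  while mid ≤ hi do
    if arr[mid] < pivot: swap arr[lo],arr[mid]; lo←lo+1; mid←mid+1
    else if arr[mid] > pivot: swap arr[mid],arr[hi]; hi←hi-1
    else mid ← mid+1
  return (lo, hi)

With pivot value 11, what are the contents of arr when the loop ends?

pivot = 11; lo=0, mid=0, hi=6
arr[mid]=14>11: swap arr[0],arr[6]; hi=5 → 18 6 11 16 4 12 14
arr[mid]=18>11: swap arr[0],arr[5]; hi=4 → 12 6 11 16 4 18 14
arr[mid]=12>11: swap arr[0],arr[4]; hi=3 → 4 6 11 16 12 18 14
arr[mid]=4<11: swap arr[0],arr[0]; lo=1,mid=1 → 4 6 11 16 12 18 14
arr[mid]=6<11: swap arr[1],arr[1]; lo=2,mid=2 → 4 6 11 16 12 18 14
arr[mid]=11=11: mid=3
arr[mid]=16>11: swap arr[3],arr[3]; hi=2 → 4 6 11 16 12 18 14
end: lo=2, hi=2; arr = 4 6 11 16 12 18 14

4 6 11 16 12 18 14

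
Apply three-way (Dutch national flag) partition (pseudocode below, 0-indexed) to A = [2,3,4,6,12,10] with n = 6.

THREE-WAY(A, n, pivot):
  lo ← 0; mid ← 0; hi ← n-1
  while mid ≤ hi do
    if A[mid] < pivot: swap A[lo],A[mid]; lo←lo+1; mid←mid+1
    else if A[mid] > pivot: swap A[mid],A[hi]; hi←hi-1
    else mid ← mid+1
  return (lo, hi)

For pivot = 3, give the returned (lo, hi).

(1, 1)

pivot = 3; lo=0, mid=0, hi=5
A[mid]=2<3: swap A[0],A[0]; lo=1,mid=1 → [2,3,4,6,12,10]
A[mid]=3=3: mid=2
A[mid]=4>3: swap A[2],A[5]; hi=4 → [2,3,10,6,12,4]
A[mid]=10>3: swap A[2],A[4]; hi=3 → [2,3,12,6,10,4]
A[mid]=12>3: swap A[2],A[3]; hi=2 → [2,3,6,12,10,4]
A[mid]=6>3: swap A[2],A[2]; hi=1 → [2,3,6,12,10,4]
end: lo=1, hi=1; A = [2,3,6,12,10,4]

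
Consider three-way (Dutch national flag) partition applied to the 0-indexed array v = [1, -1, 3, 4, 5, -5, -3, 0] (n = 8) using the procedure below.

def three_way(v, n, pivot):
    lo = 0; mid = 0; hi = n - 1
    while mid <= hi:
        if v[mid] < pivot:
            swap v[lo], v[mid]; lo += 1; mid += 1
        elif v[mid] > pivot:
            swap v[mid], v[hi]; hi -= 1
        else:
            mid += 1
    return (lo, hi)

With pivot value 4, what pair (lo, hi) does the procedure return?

(6, 6)

pivot = 4; lo=0, mid=0, hi=7
v[mid]=1<4: swap v[0],v[0]; lo=1,mid=1 → [1, -1, 3, 4, 5, -5, -3, 0]
v[mid]=-1<4: swap v[1],v[1]; lo=2,mid=2 → [1, -1, 3, 4, 5, -5, -3, 0]
v[mid]=3<4: swap v[2],v[2]; lo=3,mid=3 → [1, -1, 3, 4, 5, -5, -3, 0]
v[mid]=4=4: mid=4
v[mid]=5>4: swap v[4],v[7]; hi=6 → [1, -1, 3, 4, 0, -5, -3, 5]
v[mid]=0<4: swap v[3],v[4]; lo=4,mid=5 → [1, -1, 3, 0, 4, -5, -3, 5]
v[mid]=-5<4: swap v[4],v[5]; lo=5,mid=6 → [1, -1, 3, 0, -5, 4, -3, 5]
v[mid]=-3<4: swap v[5],v[6]; lo=6,mid=7 → [1, -1, 3, 0, -5, -3, 4, 5]
end: lo=6, hi=6; v = [1, -1, 3, 0, -5, -3, 4, 5]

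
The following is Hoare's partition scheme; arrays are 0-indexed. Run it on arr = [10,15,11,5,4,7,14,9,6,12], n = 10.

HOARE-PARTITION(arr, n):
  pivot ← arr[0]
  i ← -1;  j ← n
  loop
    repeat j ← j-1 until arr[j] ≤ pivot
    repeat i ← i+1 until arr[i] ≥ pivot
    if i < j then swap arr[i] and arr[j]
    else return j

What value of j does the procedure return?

4

pivot = arr[0] = 10; i = -1, j = 10
j→8 (arr[8]=6≤10), i→0 (arr[0]=10≥10); i<j, swap → [6,15,11,5,4,7,14,9,10,12]
j→7 (arr[7]=9≤10), i→1 (arr[1]=15≥10); i<j, swap → [6,9,11,5,4,7,14,15,10,12]
j→5 (arr[5]=7≤10), i→2 (arr[2]=11≥10); i<j, swap → [6,9,7,5,4,11,14,15,10,12]
j→4, i→5; i≥j, return j=4. arr = [6,9,7,5,4,11,14,15,10,12]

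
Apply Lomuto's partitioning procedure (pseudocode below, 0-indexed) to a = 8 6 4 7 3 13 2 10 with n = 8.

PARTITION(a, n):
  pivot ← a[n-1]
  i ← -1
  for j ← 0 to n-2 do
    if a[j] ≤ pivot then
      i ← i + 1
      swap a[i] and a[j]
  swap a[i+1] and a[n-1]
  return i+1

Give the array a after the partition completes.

8 6 4 7 3 2 10 13

pivot=10, i=-1
j=0: 8≤10, i=0, swap(0,0) ⇒ 8 6 4 7 3 13 2 10
j=1: 6≤10, i=1, swap(1,1) ⇒ 8 6 4 7 3 13 2 10
j=2: 4≤10, i=2, swap(2,2) ⇒ 8 6 4 7 3 13 2 10
j=3: 7≤10, i=3, swap(3,3) ⇒ 8 6 4 7 3 13 2 10
j=4: 3≤10, i=4, swap(4,4) ⇒ 8 6 4 7 3 13 2 10
j=5: 13>10, skip
j=6: 2≤10, i=5, swap(5,6) ⇒ 8 6 4 7 3 2 13 10
swap(6,7) ⇒ 8 6 4 7 3 2 10 13; return 6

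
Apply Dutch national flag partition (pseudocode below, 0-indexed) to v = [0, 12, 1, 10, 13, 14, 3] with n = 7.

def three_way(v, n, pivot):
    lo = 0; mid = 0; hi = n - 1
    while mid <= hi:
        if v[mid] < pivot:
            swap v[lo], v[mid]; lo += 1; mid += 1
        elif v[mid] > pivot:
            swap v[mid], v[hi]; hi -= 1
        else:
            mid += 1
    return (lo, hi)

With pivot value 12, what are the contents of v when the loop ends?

lo=0 mid=0 hi=6
0<12: swap(0,0), lo=1 mid=1 ⇒ [0, 12, 1, 10, 13, 14, 3]
12=12: mid=2
1<12: swap(1,2), lo=2 mid=3 ⇒ [0, 1, 12, 10, 13, 14, 3]
10<12: swap(2,3), lo=3 mid=4 ⇒ [0, 1, 10, 12, 13, 14, 3]
13>12: swap(4,6), hi=5 ⇒ [0, 1, 10, 12, 3, 14, 13]
3<12: swap(3,4), lo=4 mid=5 ⇒ [0, 1, 10, 3, 12, 14, 13]
14>12: swap(5,5), hi=4 ⇒ [0, 1, 10, 3, 12, 14, 13]
done. lo=4 hi=4; v=[0, 1, 10, 3, 12, 14, 13]

[0, 1, 10, 3, 12, 14, 13]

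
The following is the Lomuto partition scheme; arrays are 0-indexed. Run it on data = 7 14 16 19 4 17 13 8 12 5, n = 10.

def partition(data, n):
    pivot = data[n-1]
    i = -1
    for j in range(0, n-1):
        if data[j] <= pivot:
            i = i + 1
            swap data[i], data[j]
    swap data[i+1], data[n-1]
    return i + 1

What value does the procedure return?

1

pivot = data[9] = 5; i = -1
j=0: data[0]=7 > 5 → no swap
j=1: data[1]=14 > 5 → no swap
j=2: data[2]=16 > 5 → no swap
j=3: data[3]=19 > 5 → no swap
j=4: data[4]=4 ≤ 5 → i=0, swap data[0],data[4] → 4 14 16 19 7 17 13 8 12 5
j=5: data[5]=17 > 5 → no swap
j=6: data[6]=13 > 5 → no swap
j=7: data[7]=8 > 5 → no swap
j=8: data[8]=12 > 5 → no swap
final swap data[1],data[9] → 4 5 16 19 7 17 13 8 12 14; return 1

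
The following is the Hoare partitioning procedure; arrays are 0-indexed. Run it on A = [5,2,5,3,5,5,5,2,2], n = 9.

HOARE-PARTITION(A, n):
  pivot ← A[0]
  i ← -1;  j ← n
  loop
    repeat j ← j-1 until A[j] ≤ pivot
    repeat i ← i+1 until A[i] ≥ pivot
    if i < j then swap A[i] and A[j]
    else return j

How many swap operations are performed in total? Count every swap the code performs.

pivot = A[0] = 5; i = -1, j = 9
j→8 (A[8]=2≤5), i→0 (A[0]=5≥5); i<j, swap → [2,2,5,3,5,5,5,2,5]
j→7 (A[7]=2≤5), i→2 (A[2]=5≥5); i<j, swap → [2,2,2,3,5,5,5,5,5]
j→6 (A[6]=5≤5), i→4 (A[4]=5≥5); i<j, swap → [2,2,2,3,5,5,5,5,5]
j→5, i→5; i≥j, return j=5. A = [2,2,2,3,5,5,5,5,5]

3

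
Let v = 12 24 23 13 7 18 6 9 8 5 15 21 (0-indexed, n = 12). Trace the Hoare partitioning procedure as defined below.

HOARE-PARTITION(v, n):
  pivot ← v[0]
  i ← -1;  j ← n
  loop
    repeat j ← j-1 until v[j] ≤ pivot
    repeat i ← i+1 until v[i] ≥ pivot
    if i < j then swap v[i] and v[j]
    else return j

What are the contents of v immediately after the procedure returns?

5 8 9 6 7 18 13 23 24 12 15 21

pivot=12
j stops at 9 (5), i stops at 0 (12); swap ⇒ 5 24 23 13 7 18 6 9 8 12 15 21
j stops at 8 (8), i stops at 1 (24); swap ⇒ 5 8 23 13 7 18 6 9 24 12 15 21
j stops at 7 (9), i stops at 2 (23); swap ⇒ 5 8 9 13 7 18 6 23 24 12 15 21
j stops at 6 (6), i stops at 3 (13); swap ⇒ 5 8 9 6 7 18 13 23 24 12 15 21
j stops at 4, i stops at 5; i≥j ⇒ return 4. v=5 8 9 6 7 18 13 23 24 12 15 21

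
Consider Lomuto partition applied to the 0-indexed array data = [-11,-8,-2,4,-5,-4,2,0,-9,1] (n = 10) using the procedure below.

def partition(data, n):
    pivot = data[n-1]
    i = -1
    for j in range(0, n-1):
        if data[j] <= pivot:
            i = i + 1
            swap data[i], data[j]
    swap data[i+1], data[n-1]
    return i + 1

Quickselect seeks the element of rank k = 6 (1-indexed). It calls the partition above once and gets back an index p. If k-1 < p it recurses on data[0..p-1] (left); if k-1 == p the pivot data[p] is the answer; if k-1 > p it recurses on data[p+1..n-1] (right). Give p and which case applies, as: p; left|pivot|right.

pivot=1, i=-1
j=0: -11≤1, i=0, swap(0,0) ⇒ [-11,-8,-2,4,-5,-4,2,0,-9,1]
j=1: -8≤1, i=1, swap(1,1) ⇒ [-11,-8,-2,4,-5,-4,2,0,-9,1]
j=2: -2≤1, i=2, swap(2,2) ⇒ [-11,-8,-2,4,-5,-4,2,0,-9,1]
j=3: 4>1, skip
j=4: -5≤1, i=3, swap(3,4) ⇒ [-11,-8,-2,-5,4,-4,2,0,-9,1]
j=5: -4≤1, i=4, swap(4,5) ⇒ [-11,-8,-2,-5,-4,4,2,0,-9,1]
j=6: 2>1, skip
j=7: 0≤1, i=5, swap(5,7) ⇒ [-11,-8,-2,-5,-4,0,2,4,-9,1]
j=8: -9≤1, i=6, swap(6,8) ⇒ [-11,-8,-2,-5,-4,0,-9,4,2,1]
swap(7,9) ⇒ [-11,-8,-2,-5,-4,0,-9,1,2,4]; return 7
p = 7; k-1 = 5 < 7 ⇒ left

7; left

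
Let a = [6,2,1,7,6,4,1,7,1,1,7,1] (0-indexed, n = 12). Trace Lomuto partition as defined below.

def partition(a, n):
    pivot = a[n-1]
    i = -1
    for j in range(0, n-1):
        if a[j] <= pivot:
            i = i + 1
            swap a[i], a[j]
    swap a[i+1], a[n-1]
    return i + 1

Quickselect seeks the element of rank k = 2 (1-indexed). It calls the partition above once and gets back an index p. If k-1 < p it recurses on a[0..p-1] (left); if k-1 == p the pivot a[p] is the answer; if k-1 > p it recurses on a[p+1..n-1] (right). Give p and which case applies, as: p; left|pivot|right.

4; left

pivot = a[11] = 1; i = -1
j=0: a[0]=6 > 1 → no swap
j=1: a[1]=2 > 1 → no swap
j=2: a[2]=1 ≤ 1 → i=0, swap a[0],a[2] → [1,2,6,7,6,4,1,7,1,1,7,1]
j=3: a[3]=7 > 1 → no swap
j=4: a[4]=6 > 1 → no swap
j=5: a[5]=4 > 1 → no swap
j=6: a[6]=1 ≤ 1 → i=1, swap a[1],a[6] → [1,1,6,7,6,4,2,7,1,1,7,1]
j=7: a[7]=7 > 1 → no swap
j=8: a[8]=1 ≤ 1 → i=2, swap a[2],a[8] → [1,1,1,7,6,4,2,7,6,1,7,1]
j=9: a[9]=1 ≤ 1 → i=3, swap a[3],a[9] → [1,1,1,1,6,4,2,7,6,7,7,1]
j=10: a[10]=7 > 1 → no swap
final swap a[4],a[11] → [1,1,1,1,1,4,2,7,6,7,7,6]; return 4
p = 4; k-1 = 1 < 4 ⇒ left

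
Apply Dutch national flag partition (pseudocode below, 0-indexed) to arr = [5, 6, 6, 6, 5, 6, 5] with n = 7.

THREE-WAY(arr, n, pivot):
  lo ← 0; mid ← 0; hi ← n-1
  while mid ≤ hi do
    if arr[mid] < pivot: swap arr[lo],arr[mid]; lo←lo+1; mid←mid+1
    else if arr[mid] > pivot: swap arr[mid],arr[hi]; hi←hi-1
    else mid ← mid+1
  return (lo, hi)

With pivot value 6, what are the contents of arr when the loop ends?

lo=0 mid=0 hi=6
5<6: swap(0,0), lo=1 mid=1 ⇒ [5, 6, 6, 6, 5, 6, 5]
6=6: mid=2
6=6: mid=3
6=6: mid=4
5<6: swap(1,4), lo=2 mid=5 ⇒ [5, 5, 6, 6, 6, 6, 5]
6=6: mid=6
5<6: swap(2,6), lo=3 mid=7 ⇒ [5, 5, 5, 6, 6, 6, 6]
done. lo=3 hi=6; arr=[5, 5, 5, 6, 6, 6, 6]

[5, 5, 5, 6, 6, 6, 6]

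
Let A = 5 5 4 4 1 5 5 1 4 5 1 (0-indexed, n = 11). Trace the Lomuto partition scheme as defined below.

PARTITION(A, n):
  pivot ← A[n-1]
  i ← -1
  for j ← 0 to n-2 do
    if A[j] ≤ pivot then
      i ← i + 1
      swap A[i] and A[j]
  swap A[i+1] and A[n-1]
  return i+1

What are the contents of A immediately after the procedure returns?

1 1 1 4 5 5 5 5 4 5 4

pivot=1, i=-1
j=0: 5>1, skip
j=1: 5>1, skip
j=2: 4>1, skip
j=3: 4>1, skip
j=4: 1≤1, i=0, swap(0,4) ⇒ 1 5 4 4 5 5 5 1 4 5 1
j=5: 5>1, skip
j=6: 5>1, skip
j=7: 1≤1, i=1, swap(1,7) ⇒ 1 1 4 4 5 5 5 5 4 5 1
j=8: 4>1, skip
j=9: 5>1, skip
swap(2,10) ⇒ 1 1 1 4 5 5 5 5 4 5 4; return 2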